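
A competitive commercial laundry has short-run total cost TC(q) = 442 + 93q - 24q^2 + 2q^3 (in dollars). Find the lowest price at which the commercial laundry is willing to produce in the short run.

$21 per unit

Short-run supply begins at min AVC. From VC = 93q - 24q^2 + 2q^3, AVC = 93 - 24q + 2q^2.
At the minimum of AVC, MC = AVC. MC = 93 - 48q + 6q^2; setting MC = AVC gives 4q^2 - 24q = 0, so q = 6. min AVC = 21.
For P < $21 the firm produces nothing.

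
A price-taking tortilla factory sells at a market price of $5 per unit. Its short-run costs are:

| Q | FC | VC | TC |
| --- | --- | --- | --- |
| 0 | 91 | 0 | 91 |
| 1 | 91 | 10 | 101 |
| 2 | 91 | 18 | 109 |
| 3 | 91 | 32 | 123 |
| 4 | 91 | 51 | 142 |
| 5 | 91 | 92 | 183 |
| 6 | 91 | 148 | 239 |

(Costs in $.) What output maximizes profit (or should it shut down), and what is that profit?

Q = 0 (shut down); profit = -$91

Profit at each row (π = 5Q − TC): Q=0: -91; Q=1: -96; Q=2: -99; Q=3: -108; Q=4: -122; Q=5: -158; Q=6: -209.
Profit is highest at Q = 0. Equivalently, the lowest AVC in the table is 18/2 ≈ $9 at Q = 2, and P = $5 falls below it — price never covers variable cost, so the firm shuts down and loses only its fixed cost.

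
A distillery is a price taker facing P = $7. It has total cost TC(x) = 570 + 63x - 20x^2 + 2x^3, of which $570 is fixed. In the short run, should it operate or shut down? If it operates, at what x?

Variable cost is VC = 63x - 20x^2 + 2x^3, so AVC = VC/x = 63 - 20x + 2x^2 and MC = dTC/dx = 63 - 40x + 6x^2.
AVC hits its minimum where MC = AVC, at x = 5, giving min AVC = 63 - 20·5 + 2·5^2 = $13.
Since P = $7 < min AVC = $13, price fails to cover variable cost at any output.
Best response: produce nothing and absorb the $570 fixed cost.

Shut down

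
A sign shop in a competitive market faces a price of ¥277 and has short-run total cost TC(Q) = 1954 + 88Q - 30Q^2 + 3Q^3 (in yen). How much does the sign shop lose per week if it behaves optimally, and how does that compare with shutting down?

Profit = -¥10 at Q = 9

AVC = 88 - 30Q + 3Q^2; min AVC = ¥13 at Q = 5. Since P = ¥277 ≥ min AVC, the firm produces.
MC = 88 - 60Q + 9Q^2. Setting P = MC and taking the root on the rising branch gives Q* = 9.
TR = 277·9 = 2493. TC = 1954 + 549 = 2503. Profit = 2493 − 2503 = -¥10.
Shutting down would mean losing the fixed cost of ¥1954, so operating at a loss of ¥10 is better by ¥1944.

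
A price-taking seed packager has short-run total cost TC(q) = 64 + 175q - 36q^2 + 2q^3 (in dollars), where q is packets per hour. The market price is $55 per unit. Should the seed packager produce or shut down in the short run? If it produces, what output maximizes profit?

From TC, MC = TC'(q) = 175 - 72q + 6q^2 and AVC = VC/q = 175 - 36q + 2q^2.
AVC hits its minimum where MC = AVC, at q = 9, giving min AVC = 175 - 36·9 + 2·9^2 = $13.
P = $55 exceeds min AVC = $13, so the firm stays open.
Solving P = MC: 120 - 72q + 6q^2 = 0 ⇒ q = 2 or 10. On the upward-sloping branch, q* = 10.
Check: AVC at q = 10 is $15 ≤ P, so revenue covers variable cost.
Profit = P·q − TC = 55·10 − 214 = $336.

Produce at q = 10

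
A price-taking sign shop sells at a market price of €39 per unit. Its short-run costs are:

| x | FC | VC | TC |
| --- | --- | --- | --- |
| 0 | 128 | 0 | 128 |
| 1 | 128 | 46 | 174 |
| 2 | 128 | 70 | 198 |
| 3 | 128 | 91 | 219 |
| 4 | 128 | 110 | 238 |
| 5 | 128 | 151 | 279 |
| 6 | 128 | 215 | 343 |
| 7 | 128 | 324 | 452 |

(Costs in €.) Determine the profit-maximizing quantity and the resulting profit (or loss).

x = 4; profit = -€82

Compute π = P·x − TC at each output: x=0: -128; x=1: -135; x=2: -120; x=3: -102; x=4: -82; x=5: -84; x=6: -109; x=7: -179.
Profit is maximized at x = 4. AVC there is 110/4 = €27.50 ≤ P, so producing beats shutting down (which would give -€128).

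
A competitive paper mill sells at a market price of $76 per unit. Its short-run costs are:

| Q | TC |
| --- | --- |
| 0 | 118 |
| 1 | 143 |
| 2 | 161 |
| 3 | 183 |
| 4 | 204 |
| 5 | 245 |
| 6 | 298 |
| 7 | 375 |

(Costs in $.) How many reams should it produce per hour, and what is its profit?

Compute π = P·Q − TC at each output: Q=0: -118; Q=1: -67; Q=2: -9; Q=3: 45; Q=4: 100; Q=5: 135; Q=6: 158; Q=7: 157.
Profit is maximized at Q = 6. AVC there is 180/6 = $30 ≤ P, so producing beats shutting down (which would give -$118).

Q = 6; profit = $158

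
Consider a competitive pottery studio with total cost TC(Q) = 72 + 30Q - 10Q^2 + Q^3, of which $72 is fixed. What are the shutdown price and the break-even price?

Shutdown price = $5; break-even price = $18

AVC = 30 - 10Q + Q^2; minimized at Q = 5, giving min AVC = $5. That is the shutdown price.
ATC = 72/Q + 30 - 10Q + Q^2. Setting dATC/dQ = −72/Q^2 − 10 + 2Q = 0 gives Q = 6 (since 2·6^3 − 10·6^2 = 72).
min ATC = 72/6 + 30 − 10·6 + 6^2 = $18. That is the break-even price.
For $5 ≤ P < $18 the firm produces at a loss; below $5 it shuts down.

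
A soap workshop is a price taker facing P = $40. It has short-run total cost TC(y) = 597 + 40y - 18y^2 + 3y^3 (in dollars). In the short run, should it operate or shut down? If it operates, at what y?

Variable cost is VC = 40y - 18y^2 + 3y^3, so AVC = VC/y = 40 - 18y + 3y^2 and MC = dTC/dy = 40 - 36y + 9y^2.
AVC is minimized where dAVC/dy = -18 + 6y = 0, at y = 3; min AVC = 40 - 18·3 + 3·3^2 = $13.
Since P = $40 ≥ min AVC = $13, price covers variable cost and the firm should produce.
Set P = MC: 40 = 40 - 36y + 9y^2 → -36y + 9y^2 = 0. The roots are y = 0 and y = 4; the profit-maximizing output is on the rising part of MC, so y* = 4.
Check: AVC at y = 4 is $16 ≤ P, so revenue covers variable cost.
Profit = P·y − TC = 40·4 − 661 = -$501, a loss, but smaller than the $597 fixed cost the firm would lose by shutting down.

Produce at y = 4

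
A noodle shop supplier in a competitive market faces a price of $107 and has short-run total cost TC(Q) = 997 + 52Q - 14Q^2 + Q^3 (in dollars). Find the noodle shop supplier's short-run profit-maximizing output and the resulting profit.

AVC = 52 - 14Q + Q^2; min AVC = $3 at Q = 7. Since P = $107 ≥ min AVC, the firm produces.
MC = 52 - 28Q + 3Q^2. Setting P = MC and taking the root on the rising branch gives Q* = 11.
TR = 107·11 = 1177. TC = 997 + 209 = 1206. Profit = 1177 − 1206 = -$29.
Shutting down would mean losing the fixed cost of $997, so operating at a loss of $29 is better by $968.

Profit = -$29 at Q = 11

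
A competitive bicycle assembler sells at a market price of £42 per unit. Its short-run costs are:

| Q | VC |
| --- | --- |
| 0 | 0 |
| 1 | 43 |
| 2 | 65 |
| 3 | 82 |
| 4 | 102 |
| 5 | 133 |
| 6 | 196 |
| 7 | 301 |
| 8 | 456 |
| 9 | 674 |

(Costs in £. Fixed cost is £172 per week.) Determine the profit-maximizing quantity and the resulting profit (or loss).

Q = 5; profit = -£95

Tabulate TR − TC: Q=0: -172; Q=1: -173; Q=2: -153; Q=3: -128; Q=4: -106; Q=5: -95; Q=6: -116; Q=7: -179; Q=8: -292; Q=9: -468.
Profit is maximized at Q = 5. AVC there is 133/5 = £26.60 ≤ P, so producing beats shutting down (which would give -£172).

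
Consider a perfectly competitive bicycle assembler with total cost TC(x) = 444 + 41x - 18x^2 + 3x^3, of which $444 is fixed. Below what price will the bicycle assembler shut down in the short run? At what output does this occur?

The firm shuts down when price falls below the minimum of average variable cost. AVC = VC/x = 41 - 18x + 3x^2.
At the minimum of AVC, MC = AVC. MC = 41 - 36x + 9x^2; setting MC = AVC gives 6x^2 - 18x = 0, so x = 3. min AVC = 14.
The firm shuts down for any P below $14.

$14 per unit, at x = 3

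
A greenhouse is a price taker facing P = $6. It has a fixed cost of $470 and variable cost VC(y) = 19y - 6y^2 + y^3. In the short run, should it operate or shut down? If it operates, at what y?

Variable cost is VC = 19y - 6y^2 + y^3, so AVC = VC/y = 19 - 6y + y^2 and MC = dTC/dy = 19 - 12y + 3y^2.
AVC hits its minimum where MC = AVC, at y = 3, giving min AVC = 19 - 6·3 + 3^2 = $10.
With P < min AVC ($6 < $10), every unit sold adds to the loss.
Shutting down limits the loss to fixed cost, $470.

Shut down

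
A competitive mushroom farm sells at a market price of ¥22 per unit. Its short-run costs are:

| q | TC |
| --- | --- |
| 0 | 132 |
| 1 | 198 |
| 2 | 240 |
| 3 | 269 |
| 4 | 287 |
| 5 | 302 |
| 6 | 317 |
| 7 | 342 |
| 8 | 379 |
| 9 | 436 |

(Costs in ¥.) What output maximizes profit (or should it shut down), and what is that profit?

q = 0 (shut down); profit = -¥132

Profit at each row (π = 22q − TC): q=0: -132; q=1: -176; q=2: -196; q=3: -203; q=4: -199; q=5: -192; q=6: -185; q=7: -188; q=8: -203; q=9: -238.
Profit is highest at q = 0. Equivalently, the lowest AVC in the table is 210/7 ≈ ¥30 at q = 7, and P = ¥22 falls below it — price never covers variable cost, so the firm shuts down and loses only its fixed cost.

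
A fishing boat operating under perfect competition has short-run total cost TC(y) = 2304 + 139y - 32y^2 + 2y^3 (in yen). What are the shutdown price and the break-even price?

Shutdown price = min AVC. AVC = 139 - 32y + 2y^2, with vertex at y = 8 and minimum ¥11.
ATC = 2304/y + 139 - 32y + 2y^2. Setting dATC/dy = −2304/y^2 − 32 + 4y = 0 gives y = 12 (since 4·12^3 − 32·12^2 = 2304).
min ATC = 2304/12 + 139 − 32·12 + 2·12^2 = ¥235. That is the break-even price.
For ¥11 ≤ P < ¥235 the firm produces at a loss; below ¥11 it shuts down.

Shutdown price = ¥11; break-even price = ¥235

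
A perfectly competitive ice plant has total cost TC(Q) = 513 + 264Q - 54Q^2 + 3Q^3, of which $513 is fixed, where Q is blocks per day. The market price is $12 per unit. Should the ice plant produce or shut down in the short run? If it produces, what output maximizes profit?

Strip out fixed cost: VC = 264Q - 54Q^2 + 3Q^3. Then AVC = 264 - 54Q + 3Q^2 and MC = 264 - 108Q + 9Q^2.
AVC hits its minimum where MC = AVC, at Q = 9, giving min AVC = 264 - 54·9 + 3·9^2 = $21.
With P < min AVC ($12 < $21), every unit sold adds to the loss.
Shutting down limits the loss to fixed cost, $513.

Shut down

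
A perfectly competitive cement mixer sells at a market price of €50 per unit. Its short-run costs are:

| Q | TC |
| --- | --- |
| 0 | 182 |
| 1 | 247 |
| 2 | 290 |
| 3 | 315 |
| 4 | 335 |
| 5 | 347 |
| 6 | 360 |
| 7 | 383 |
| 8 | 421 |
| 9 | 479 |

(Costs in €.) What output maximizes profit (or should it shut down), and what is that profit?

Q = 8; profit = -€21

Profit at each row (π = 50Q − TC): Q=0: -182; Q=1: -197; Q=2: -190; Q=3: -165; Q=4: -135; Q=5: -97; Q=6: -60; Q=7: -33; Q=8: -21; Q=9: -29.
Profit is maximized at Q = 8. AVC there is 239/8 = €29.88 ≤ P, so producing beats shutting down (which would give -€182).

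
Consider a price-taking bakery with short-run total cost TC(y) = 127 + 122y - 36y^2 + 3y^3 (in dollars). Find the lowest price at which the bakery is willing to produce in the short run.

$14 per unit

The firm shuts down when price falls below the minimum of average variable cost. AVC = VC/y = 122 - 36y + 3y^2.
dAVC/dy = -36 + 6y = 0 gives y = 6. min AVC = 122 - 36·6 + 3·6^2 = 14.
For P < $14 the firm produces nothing.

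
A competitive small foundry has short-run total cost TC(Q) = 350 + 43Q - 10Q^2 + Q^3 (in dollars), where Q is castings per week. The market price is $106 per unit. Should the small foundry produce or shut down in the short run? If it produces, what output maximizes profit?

Produce at Q = 9

From TC, MC = TC'(Q) = 43 - 20Q + 3Q^2 and AVC = VC/Q = 43 - 10Q + Q^2.
AVC hits its minimum where MC = AVC, at Q = 5, giving min AVC = 43 - 10·5 + 5^2 = $18.
Because $106 ≥ $18, revenue can cover variable cost; the firm operates.
Solving P = MC: -63 - 20Q + 3Q^2 = 0 ⇒ Q = -7/3 or 9. On the upward-sloping branch, Q* = 9.
Check: AVC at Q = 9 is $34 ≤ P, so revenue covers variable cost.
Profit = P·Q − TC = 106·9 − 656 = $298.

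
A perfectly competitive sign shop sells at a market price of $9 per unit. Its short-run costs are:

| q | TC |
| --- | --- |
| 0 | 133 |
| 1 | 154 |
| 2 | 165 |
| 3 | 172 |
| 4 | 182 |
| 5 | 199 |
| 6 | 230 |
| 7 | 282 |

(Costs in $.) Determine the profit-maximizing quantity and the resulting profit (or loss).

Compute π = P·q − TC at each output: q=0: -133; q=1: -145; q=2: -147; q=3: -145; q=4: -146; q=5: -154; q=6: -176; q=7: -219.
Profit is highest at q = 0. Equivalently, the lowest AVC in the table is 49/4 ≈ $12.25 at q = 4, and P = $9 falls below it — price never covers variable cost, so the firm shuts down and loses only its fixed cost.

q = 0 (shut down); profit = -$133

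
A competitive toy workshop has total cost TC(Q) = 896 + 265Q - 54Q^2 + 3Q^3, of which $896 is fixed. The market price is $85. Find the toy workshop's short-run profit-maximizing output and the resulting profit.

AVC = 265 - 54Q + 3Q^2 has its minimum $22 at Q = 9; price $85 clears that bar, so the firm operates.
MC = 265 - 108Q + 9Q^2. Setting P = MC and taking the root on the rising branch gives Q* = 10.
TR = 85·10 = 850. TC = 896 + 250 = 1146. Profit = 850 − 1146 = -$296.
That loss of $296 beats the $896 the firm would lose by shutting down; producing recovers $600 of fixed cost.

Profit = -$296 at Q = 10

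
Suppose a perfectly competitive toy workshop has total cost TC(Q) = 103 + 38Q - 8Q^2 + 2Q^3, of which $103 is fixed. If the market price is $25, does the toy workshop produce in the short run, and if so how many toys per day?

Shut down

Strip out fixed cost: VC = 38Q - 8Q^2 + 2Q^3. Then AVC = 38 - 8Q + 2Q^2 and MC = 38 - 16Q + 6Q^2.
AVC is minimized where dAVC/dQ = -8 + 4Q = 0, at Q = 2; min AVC = 38 - 8·2 + 2·2^2 = $30.
Since P = $25 < min AVC = $30, price fails to cover variable cost at any output.
Best response: produce nothing and absorb the $103 fixed cost.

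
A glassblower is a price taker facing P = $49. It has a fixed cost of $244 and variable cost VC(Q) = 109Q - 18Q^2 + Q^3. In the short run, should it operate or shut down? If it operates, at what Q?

Produce at Q = 10

Strip out fixed cost: VC = 109Q - 18Q^2 + Q^3. Then AVC = 109 - 18Q + Q^2 and MC = 109 - 36Q + 3Q^2.
AVC hits its minimum where MC = AVC, at Q = 9, giving min AVC = 109 - 18·9 + 9^2 = $28.
P = $49 exceeds min AVC = $28, so the firm stays open.
P = MC gives 60 - 36Q + 3Q^2 = 0, with roots 2 and 10. Take the larger (rising MC): Q* = 10.
Check: AVC at Q = 10 is $29 ≤ P, so revenue covers variable cost.
Profit = P·Q − TC = 49·10 − 534 = -$44, a loss, but smaller than the $244 fixed cost the firm would lose by shutting down.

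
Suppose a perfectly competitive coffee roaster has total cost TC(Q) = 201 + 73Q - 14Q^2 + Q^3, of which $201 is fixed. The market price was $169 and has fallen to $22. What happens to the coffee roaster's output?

AVC = 73 - 14Q + Q^2, minimized at Q = 7 where min AVC = $24. MC = 73 - 28Q + 3Q^2.
With P = $169 above the shutdown price, P = MC gives Q = 12.
At P = $22 < min AVC = $24, price no longer covers variable cost at any output, so the firm shuts down: Q = 0.

Output falls from 12 to 0 (the firm shuts down)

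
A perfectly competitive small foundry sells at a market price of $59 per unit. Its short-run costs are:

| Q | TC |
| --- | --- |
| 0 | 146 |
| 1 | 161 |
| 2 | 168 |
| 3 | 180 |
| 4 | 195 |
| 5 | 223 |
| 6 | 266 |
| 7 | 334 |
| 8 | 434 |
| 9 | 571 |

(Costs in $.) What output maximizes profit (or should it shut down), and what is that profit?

Tabulate TR − TC: Q=0: -146; Q=1: -102; Q=2: -50; Q=3: -3; Q=4: 41; Q=5: 72; Q=6: 88; Q=7: 79; Q=8: 38; Q=9: -40.
Profit is maximized at Q = 6. AVC there is 120/6 = $20 ≤ P, so producing beats shutting down (which would give -$146).

Q = 6; profit = $88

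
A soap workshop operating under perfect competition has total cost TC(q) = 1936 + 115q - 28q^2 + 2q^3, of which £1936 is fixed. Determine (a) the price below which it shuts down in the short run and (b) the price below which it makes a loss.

Shutdown price = £17; break-even price = £225

AVC = 115 - 28q + 2q^2; minimized at q = 7, giving min AVC = £17. That is the shutdown price.
ATC = 1936/q + 115 - 28q + 2q^2. Setting dATC/dq = −1936/q^2 − 28 + 4q = 0 gives q = 11 (since 4·11^3 − 28·11^2 = 1936).
min ATC = 1936/11 + 115 − 28·11 + 2·11^2 = £225. That is the break-even price.
Between these two prices the firm operates at a loss; above £225 it earns a profit.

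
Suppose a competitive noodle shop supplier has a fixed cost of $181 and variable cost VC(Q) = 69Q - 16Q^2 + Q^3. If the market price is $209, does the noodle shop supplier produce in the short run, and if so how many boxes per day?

Produce at Q = 14

From TC, MC = TC'(Q) = 69 - 32Q + 3Q^2 and AVC = VC/Q = 69 - 16Q + Q^2.
AVC hits its minimum where MC = AVC, at Q = 8, giving min AVC = 69 - 16·8 + 8^2 = $5.
P = $209 exceeds min AVC = $5, so the firm stays open.
Set P = MC: 209 = 69 - 32Q + 3Q^2 → -140 - 32Q + 3Q^2 = 0. The roots are Q = -10/3 and Q = 14; the profit-maximizing output is on the rising part of MC, so Q* = 14.
Check: AVC at Q = 14 is $41 ≤ P, so revenue covers variable cost.
Profit = P·Q − TC = 209·14 − 755 = $2171.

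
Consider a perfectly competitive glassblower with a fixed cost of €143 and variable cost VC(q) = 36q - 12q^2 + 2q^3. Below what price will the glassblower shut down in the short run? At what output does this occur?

€18 per unit, at q = 3

The shutdown price is the minimum of AVC. VC = 36q - 12q^2 + 2q^3, so AVC = 36 - 12q + 2q^2.
At the minimum of AVC, MC = AVC. MC = 36 - 24q + 6q^2; setting MC = AVC gives 4q^2 - 12q = 0, so q = 3. min AVC = 18.
For P < €18 the firm produces nothing.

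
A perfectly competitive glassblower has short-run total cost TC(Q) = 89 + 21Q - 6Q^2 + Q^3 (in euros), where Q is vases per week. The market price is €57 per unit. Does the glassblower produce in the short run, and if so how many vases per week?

Produce at Q = 6

Strip out fixed cost: VC = 21Q - 6Q^2 + Q^3. Then AVC = 21 - 6Q + Q^2 and MC = 21 - 12Q + 3Q^2.
AVC hits its minimum where MC = AVC, at Q = 3, giving min AVC = 21 - 6·3 + 3^2 = €12.
P = €57 exceeds min AVC = €12, so the firm stays open.
Set P = MC: 57 = 21 - 12Q + 3Q^2 → -36 - 12Q + 3Q^2 = 0. The roots are Q = -2 and Q = 6; the profit-maximizing output is on the rising part of MC, so Q* = 6.
Check: AVC at Q = 6 is €21 ≤ P, so revenue covers variable cost.
Profit = P·Q − TC = 57·6 − 215 = €127.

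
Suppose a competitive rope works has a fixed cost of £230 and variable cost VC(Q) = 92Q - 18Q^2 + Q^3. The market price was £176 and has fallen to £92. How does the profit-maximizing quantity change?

Output falls from 14 to 12

MC = 92 - 36Q + 3Q^2; the shutdown threshold is min AVC = £11 (at Q = 9).
With P = £176 above the shutdown price, P = MC gives Q = 14.
At P = £92 ≥ min AVC, set P = MC: Q = 12. The firm stays open but cuts output.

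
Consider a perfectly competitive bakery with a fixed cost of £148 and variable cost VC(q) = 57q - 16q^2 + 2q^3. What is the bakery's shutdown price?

The firm shuts down when price falls below the minimum of average variable cost. AVC = VC/q = 57 - 16q + 2q^2.
At the minimum of AVC, MC = AVC. MC = 57 - 32q + 6q^2; setting MC = AVC gives 4q^2 - 16q = 0, so q = 4. min AVC = 25.
For P < £25 the firm produces nothing.

£25 per unit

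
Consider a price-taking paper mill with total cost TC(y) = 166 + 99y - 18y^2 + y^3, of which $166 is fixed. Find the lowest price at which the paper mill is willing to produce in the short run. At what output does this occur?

$18 per unit, at y = 9

The firm shuts down when price falls below the minimum of average variable cost. AVC = VC/y = 99 - 18y + y^2.
At the minimum of AVC, MC = AVC. MC = 99 - 36y + 3y^2; setting MC = AVC gives 2y^2 - 18y = 0, so y = 9. min AVC = 18.
So the shutdown price is $18.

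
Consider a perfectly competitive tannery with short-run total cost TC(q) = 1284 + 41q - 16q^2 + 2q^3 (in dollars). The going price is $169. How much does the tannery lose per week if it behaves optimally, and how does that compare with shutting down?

AVC = 41 - 16q + 2q^2; min AVC = $9 at q = 4. Since P = $169 ≥ min AVC, the firm produces.
MC = 41 - 32q + 6q^2. Setting P = MC and taking the root on the rising branch gives q* = 8.
TR = 169·8 = 1352. TC = 1284 + 328 = 1612. Profit = 1352 − 1612 = -$260.
That loss of $260 beats the $1284 the firm would lose by shutting down; producing recovers $1024 of fixed cost.

Profit = -$260 at q = 8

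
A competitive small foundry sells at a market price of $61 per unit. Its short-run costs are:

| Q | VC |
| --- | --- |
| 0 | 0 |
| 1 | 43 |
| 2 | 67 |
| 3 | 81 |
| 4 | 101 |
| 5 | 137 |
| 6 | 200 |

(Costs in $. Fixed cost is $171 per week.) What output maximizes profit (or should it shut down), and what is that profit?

Compute π = P·Q − TC at each output: Q=0: -171; Q=1: -153; Q=2: -116; Q=3: -69; Q=4: -28; Q=5: -3; Q=6: -5.
Profit is maximized at Q = 5. AVC there is 137/5 = $27.40 ≤ P, so producing beats shutting down (which would give -$171).

Q = 5; profit = -$3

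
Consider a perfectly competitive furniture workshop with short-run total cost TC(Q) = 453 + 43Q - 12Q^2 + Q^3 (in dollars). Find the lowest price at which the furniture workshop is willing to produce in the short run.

The firm shuts down when price falls below the minimum of average variable cost. AVC = VC/Q = 43 - 12Q + Q^2.
At the minimum of AVC, MC = AVC. MC = 43 - 24Q + 3Q^2; setting MC = AVC gives 2Q^2 - 12Q = 0, so Q = 6. min AVC = 7.
For P < $7 the firm produces nothing.

$7 per unit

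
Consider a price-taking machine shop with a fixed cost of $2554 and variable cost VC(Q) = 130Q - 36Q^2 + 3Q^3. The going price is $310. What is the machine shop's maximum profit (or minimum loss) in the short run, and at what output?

AVC = 130 - 36Q + 3Q^2; min AVC = $22 at Q = 6. Since P = $310 ≥ min AVC, the firm produces.
MC = 130 - 72Q + 9Q^2. Setting P = MC and taking the root on the rising branch gives Q* = 10.
TR = 310·10 = 3100. TC = 2554 + 700 = 3254. Profit = 3100 − 3254 = -$154.
Shutting down would mean losing the fixed cost of $2554, so operating at a loss of $154 is better by $2400.

Profit = -$154 at Q = 10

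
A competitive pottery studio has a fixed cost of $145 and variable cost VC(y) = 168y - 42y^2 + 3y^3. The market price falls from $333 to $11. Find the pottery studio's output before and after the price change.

AVC = 168 - 42y + 3y^2, minimized at y = 7 where min AVC = $21. MC = 168 - 84y + 9y^2.
At P = $333 ≥ min AVC, set P = MC on the rising branch: y = 11.
At P = $11 < min AVC = $21, price no longer covers variable cost at any output, so the firm shuts down: y = 0.

Output falls from 11 to 0 (the firm shuts down)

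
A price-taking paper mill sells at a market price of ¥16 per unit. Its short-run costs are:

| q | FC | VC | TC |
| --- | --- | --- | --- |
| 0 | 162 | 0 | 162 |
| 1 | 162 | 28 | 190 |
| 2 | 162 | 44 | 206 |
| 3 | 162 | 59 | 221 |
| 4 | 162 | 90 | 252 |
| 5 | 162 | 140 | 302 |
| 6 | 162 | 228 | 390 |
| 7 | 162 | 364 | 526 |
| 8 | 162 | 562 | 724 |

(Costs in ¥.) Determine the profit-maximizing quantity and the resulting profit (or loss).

Tabulate TR − TC: q=0: -162; q=1: -174; q=2: -174; q=3: -173; q=4: -188; q=5: -222; q=6: -294; q=7: -414; q=8: -596.
Profit is highest at q = 0. Equivalently, the lowest AVC in the table is 59/3 ≈ ¥19.67 at q = 3, and P = ¥16 falls below it — price never covers variable cost, so the firm shuts down and loses only its fixed cost.

q = 0 (shut down); profit = -¥162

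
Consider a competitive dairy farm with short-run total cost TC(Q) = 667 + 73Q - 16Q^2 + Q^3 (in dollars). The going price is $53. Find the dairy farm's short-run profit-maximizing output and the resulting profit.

Profit = -$267 at Q = 10

AVC = 73 - 16Q + Q^2 has its minimum $9 at Q = 8; price $53 clears that bar, so the firm operates.
With MC = 73 - 32Q + 3Q^2, P = MC on the upward-sloping part at Q* = 10.
TR = 53·10 = 530. TC = 667 + 130 = 797. Profit = 530 − 797 = -$267.
Shutting down would mean losing the fixed cost of $667, so operating at a loss of $267 is better by $400.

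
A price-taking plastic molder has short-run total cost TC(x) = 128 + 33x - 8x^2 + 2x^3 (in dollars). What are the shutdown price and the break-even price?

AVC = 33 - 8x + 2x^2; minimized at x = 2, giving min AVC = $25. That is the shutdown price.
ATC = 128/x + 33 - 8x + 2x^2. Setting dATC/dx = −128/x^2 − 8 + 4x = 0 gives x = 4 (since 4·4^3 − 8·4^2 = 128).
min ATC = 128/4 + 33 − 8·4 + 2·4^2 = $65. That is the break-even price.
Between these two prices the firm operates at a loss; above $65 it earns a profit.

Shutdown price = $25; break-even price = $65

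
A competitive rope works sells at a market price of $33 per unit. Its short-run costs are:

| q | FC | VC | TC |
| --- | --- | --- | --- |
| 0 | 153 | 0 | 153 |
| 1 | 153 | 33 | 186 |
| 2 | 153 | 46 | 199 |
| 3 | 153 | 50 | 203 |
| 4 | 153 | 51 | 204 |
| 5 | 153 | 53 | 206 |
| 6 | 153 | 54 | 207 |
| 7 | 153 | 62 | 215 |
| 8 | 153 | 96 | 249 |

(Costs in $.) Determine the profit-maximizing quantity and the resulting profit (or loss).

q = 7; profit = $16

Profit at each row (π = 33q − TC): q=0: -153; q=1: -153; q=2: -133; q=3: -104; q=4: -72; q=5: -41; q=6: -9; q=7: 16; q=8: 15.
Profit is maximized at q = 7. AVC there is 62/7 = $8.86 ≤ P, so producing beats shutting down (which would give -$153).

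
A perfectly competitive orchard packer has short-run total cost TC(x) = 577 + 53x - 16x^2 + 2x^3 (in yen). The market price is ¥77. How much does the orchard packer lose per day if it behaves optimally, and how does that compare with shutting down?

AVC = 53 - 16x + 2x^2 has its minimum ¥21 at x = 4; price ¥77 clears that bar, so the firm operates.
With MC = 53 - 32x + 6x^2, P = MC on the upward-sloping part at x* = 6.
TR = 77·6 = 462. TC = 577 + 174 = 751. Profit = 462 − 751 = -¥289.
By producing, the firm covers all variable cost plus ¥288 of fixed cost; shutting down would lose the full ¥577.

Profit = -¥289 at x = 6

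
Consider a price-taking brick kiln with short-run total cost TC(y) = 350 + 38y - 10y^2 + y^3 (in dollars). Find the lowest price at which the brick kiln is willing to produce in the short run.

$13 per unit

The shutdown price is the minimum of AVC. VC = 38y - 10y^2 + y^3, so AVC = 38 - 10y + y^2.
At the minimum of AVC, MC = AVC. MC = 38 - 20y + 3y^2; setting MC = AVC gives 2y^2 - 10y = 0, so y = 5. min AVC = 13.
The firm shuts down for any P below $13.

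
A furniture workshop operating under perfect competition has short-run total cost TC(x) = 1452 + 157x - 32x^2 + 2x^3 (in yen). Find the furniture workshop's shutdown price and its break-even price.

Shutdown price = ¥29; break-even price = ¥179

AVC = 157 - 32x + 2x^2; minimized at x = 8, giving min AVC = ¥29. That is the shutdown price.
ATC = 1452/x + 157 - 32x + 2x^2. Setting dATC/dx = −1452/x^2 − 32 + 4x = 0 gives x = 11 (since 4·11^3 − 32·11^2 = 1452).
min ATC = 1452/11 + 157 − 32·11 + 2·11^2 = ¥179. That is the break-even price.
For ¥29 ≤ P < ¥179 the firm produces at a loss; below ¥29 it shuts down.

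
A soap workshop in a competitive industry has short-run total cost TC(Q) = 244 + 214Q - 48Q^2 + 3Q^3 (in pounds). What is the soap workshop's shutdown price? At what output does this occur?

Short-run supply begins at min AVC. From VC = 214Q - 48Q^2 + 3Q^3, AVC = 214 - 48Q + 3Q^2.
dAVC/dQ = -48 + 6Q = 0 gives Q = 8. min AVC = 214 - 48·8 + 3·8^2 = 22.
The firm shuts down for any P below £22.

£22 per unit, at Q = 8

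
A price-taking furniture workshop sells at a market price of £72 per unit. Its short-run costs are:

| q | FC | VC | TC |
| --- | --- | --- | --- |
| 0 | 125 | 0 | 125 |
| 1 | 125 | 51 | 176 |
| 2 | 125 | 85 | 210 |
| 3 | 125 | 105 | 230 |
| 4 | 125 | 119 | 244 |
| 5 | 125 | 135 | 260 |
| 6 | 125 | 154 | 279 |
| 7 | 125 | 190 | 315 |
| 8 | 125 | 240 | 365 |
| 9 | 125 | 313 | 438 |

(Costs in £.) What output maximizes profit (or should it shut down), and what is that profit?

Profit at each row (π = 72q − TC): q=0: -125; q=1: -104; q=2: -66; q=3: -14; q=4: 44; q=5: 100; q=6: 153; q=7: 189; q=8: 211; q=9: 210.
Profit is maximized at q = 8. AVC there is 240/8 = £30 ≤ P, so producing beats shutting down (which would give -£125).

q = 8; profit = £211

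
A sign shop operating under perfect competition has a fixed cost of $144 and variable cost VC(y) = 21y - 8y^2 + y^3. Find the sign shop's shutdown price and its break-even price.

Shutdown price = $5; break-even price = $33

AVC = 21 - 8y + y^2; minimized at y = 4, giving min AVC = $5. That is the shutdown price.
ATC = 144/y + 21 - 8y + y^2. Setting dATC/dy = −144/y^2 − 8 + 2y = 0 gives y = 6 (since 2·6^3 − 8·6^2 = 144).
min ATC = 144/6 + 21 − 8·6 + 6^2 = $33. That is the break-even price.
Between these two prices the firm operates at a loss; above $33 it earns a profit.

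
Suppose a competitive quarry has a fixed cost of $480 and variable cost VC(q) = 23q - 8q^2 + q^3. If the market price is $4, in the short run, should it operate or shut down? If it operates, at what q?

Shut down

From TC, MC = TC'(q) = 23 - 16q + 3q^2 and AVC = VC/q = 23 - 8q + q^2.
The AVC parabola has its vertex at q = 8/2 = 4, where AVC = 23 - 8·4 + 4^2 = $7.
With P < min AVC ($4 < $7), every unit sold adds to the loss.
Best response: produce nothing and absorb the $480 fixed cost.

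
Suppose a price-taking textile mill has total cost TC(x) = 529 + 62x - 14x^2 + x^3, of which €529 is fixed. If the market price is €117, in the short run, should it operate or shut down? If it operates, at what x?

Produce at x = 11

Variable cost is VC = 62x - 14x^2 + x^3, so AVC = VC/x = 62 - 14x + x^2 and MC = dTC/dx = 62 - 28x + 3x^2.
AVC is minimized where dAVC/dx = -14 + 2x = 0, at x = 7; min AVC = 62 - 14·7 + 7^2 = €13.
P = €117 exceeds min AVC = €13, so the firm stays open.
P = MC gives -55 - 28x + 3x^2 = 0, with roots -5/3 and 11. Take the larger (rising MC): x* = 11.
Check: AVC at x = 11 is €29 ≤ P, so revenue covers variable cost.
Profit = P·x − TC = 117·11 − 848 = €439.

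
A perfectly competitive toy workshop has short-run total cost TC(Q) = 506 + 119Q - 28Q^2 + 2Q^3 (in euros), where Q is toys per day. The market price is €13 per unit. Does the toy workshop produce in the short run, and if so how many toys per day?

Variable cost is VC = 119Q - 28Q^2 + 2Q^3, so AVC = VC/Q = 119 - 28Q + 2Q^2 and MC = dTC/dQ = 119 - 56Q + 6Q^2.
The AVC parabola has its vertex at Q = 28/4 = 7, where AVC = 119 - 28·7 + 2·7^2 = €21.
P = €13 lies below min AVC = €21; no output level covers variable cost.
Best response: produce nothing and absorb the €506 fixed cost.

Shut down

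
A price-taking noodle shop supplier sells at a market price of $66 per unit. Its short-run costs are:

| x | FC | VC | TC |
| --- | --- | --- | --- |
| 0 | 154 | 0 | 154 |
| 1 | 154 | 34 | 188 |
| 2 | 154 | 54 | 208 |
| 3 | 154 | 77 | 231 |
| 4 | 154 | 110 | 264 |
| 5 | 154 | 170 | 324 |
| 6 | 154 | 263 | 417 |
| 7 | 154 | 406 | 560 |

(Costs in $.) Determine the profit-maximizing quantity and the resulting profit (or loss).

x = 5; profit = $6

Profit at each row (π = 66x − TC): x=0: -154; x=1: -122; x=2: -76; x=3: -33; x=4: 0; x=5: 6; x=6: -21; x=7: -98.
Profit is maximized at x = 5. AVC there is 170/5 = $34 ≤ P, so producing beats shutting down (which would give -$154).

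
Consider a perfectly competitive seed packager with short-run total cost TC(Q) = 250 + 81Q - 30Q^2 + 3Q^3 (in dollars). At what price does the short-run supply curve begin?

$6 per unit

Short-run supply begins at min AVC. From VC = 81Q - 30Q^2 + 3Q^3, AVC = 81 - 30Q + 3Q^2.
dAVC/dQ = -30 + 6Q = 0 gives Q = 5. min AVC = 81 - 30·5 + 3·5^2 = 6.
So the shutdown price is $6.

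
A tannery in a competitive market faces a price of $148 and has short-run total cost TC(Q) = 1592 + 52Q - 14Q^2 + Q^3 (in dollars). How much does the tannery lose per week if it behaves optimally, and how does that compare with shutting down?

AVC = 52 - 14Q + Q^2; min AVC = $3 at Q = 7. Since P = $148 ≥ min AVC, the firm produces.
With MC = 52 - 28Q + 3Q^2, P = MC on the upward-sloping part at Q* = 12.
TR = 148·12 = 1776. TC = 1592 + 336 = 1928. Profit = 1776 − 1928 = -$152.
Shutting down would mean losing the fixed cost of $1592, so operating at a loss of $152 is better by $1440.

Profit = -$152 at Q = 12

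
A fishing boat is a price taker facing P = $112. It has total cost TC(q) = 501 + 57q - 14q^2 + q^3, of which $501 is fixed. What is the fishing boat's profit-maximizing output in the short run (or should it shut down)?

From TC, MC = TC'(q) = 57 - 28q + 3q^2 and AVC = VC/q = 57 - 14q + q^2.
AVC is minimized where dAVC/dq = -14 + 2q = 0, at q = 7; min AVC = 57 - 14·7 + 7^2 = $8.
P = $112 exceeds min AVC = $8, so the firm stays open.
P = MC gives -55 - 28q + 3q^2 = 0, with roots -5/3 and 11. Take the larger (rising MC): q* = 11.
Check: AVC at q = 11 is $24 ≤ P, so revenue covers variable cost.
Profit = P·q − TC = 112·11 − 765 = $467.

Produce at q = 11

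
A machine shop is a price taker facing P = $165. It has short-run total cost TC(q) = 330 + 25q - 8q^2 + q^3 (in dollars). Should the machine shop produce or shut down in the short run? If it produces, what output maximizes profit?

From TC, MC = TC'(q) = 25 - 16q + 3q^2 and AVC = VC/q = 25 - 8q + q^2.
AVC is minimized where dAVC/dq = -8 + 2q = 0, at q = 4; min AVC = 25 - 8·4 + 4^2 = $9.
Since P = $165 ≥ min AVC = $9, price covers variable cost and the firm should produce.
Set P = MC: 165 = 25 - 16q + 3q^2 → -140 - 16q + 3q^2 = 0. The roots are q = -14/3 and q = 10; the profit-maximizing output is on the rising part of MC, so q* = 10.
Check: AVC at q = 10 is $45 ≤ P, so revenue covers variable cost.
Profit = P·q − TC = 165·10 − 780 = $870.

Produce at q = 10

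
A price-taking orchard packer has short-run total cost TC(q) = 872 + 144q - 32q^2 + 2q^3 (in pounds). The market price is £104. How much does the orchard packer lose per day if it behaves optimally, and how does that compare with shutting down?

Profit = -£72 at q = 10

AVC = 144 - 32q + 2q^2 has its minimum £16 at q = 8; price £104 clears that bar, so the firm operates.
MC = 144 - 64q + 6q^2. Setting P = MC and taking the root on the rising branch gives q* = 10.
TR = 104·10 = 1040. TC = 872 + 240 = 1112. Profit = 1040 − 1112 = -£72.
Shutting down would mean losing the fixed cost of £872, so operating at a loss of £72 is better by £800.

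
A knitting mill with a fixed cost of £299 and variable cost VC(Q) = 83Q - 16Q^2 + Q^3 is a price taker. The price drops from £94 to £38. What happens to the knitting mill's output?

AVC = 83 - 16Q + Q^2, minimized at Q = 8 where min AVC = £19. MC = 83 - 32Q + 3Q^2.
At P = £94 ≥ min AVC, set P = MC on the rising branch: Q = 11.
At P = £38 ≥ min AVC, set P = MC: Q = 9. The firm stays open but cuts output.

Output falls from 11 to 9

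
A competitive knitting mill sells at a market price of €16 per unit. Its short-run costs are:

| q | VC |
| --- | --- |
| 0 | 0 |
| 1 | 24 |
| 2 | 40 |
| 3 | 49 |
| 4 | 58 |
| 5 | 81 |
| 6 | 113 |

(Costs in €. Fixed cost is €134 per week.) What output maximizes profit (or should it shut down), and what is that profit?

Tabulate TR − TC: q=0: -134; q=1: -142; q=2: -142; q=3: -135; q=4: -128; q=5: -135; q=6: -151.
Profit is maximized at q = 4. AVC there is 58/4 = €14.50 ≤ P, so producing beats shutting down (which would give -€134).

q = 4; profit = -€128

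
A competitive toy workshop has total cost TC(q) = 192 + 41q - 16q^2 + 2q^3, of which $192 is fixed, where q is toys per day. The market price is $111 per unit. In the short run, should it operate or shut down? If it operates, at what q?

Variable cost is VC = 41q - 16q^2 + 2q^3, so AVC = VC/q = 41 - 16q + 2q^2 and MC = dTC/dq = 41 - 32q + 6q^2.
The AVC parabola has its vertex at q = 16/4 = 4, where AVC = 41 - 16·4 + 2·4^2 = $9.
Since P = $111 ≥ min AVC = $9, price covers variable cost and the firm should produce.
Set P = MC: 111 = 41 - 32q + 6q^2 → -70 - 32q + 6q^2 = 0. The roots are q = -5/3 and q = 7; the profit-maximizing output is on the rising part of MC, so q* = 7.
Check: AVC at q = 7 is $27 ≤ P, so revenue covers variable cost.
Profit = P·q − TC = 111·7 − 381 = $396.

Produce at q = 7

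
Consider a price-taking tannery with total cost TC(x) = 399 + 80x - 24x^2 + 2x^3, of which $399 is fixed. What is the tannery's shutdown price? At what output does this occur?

$8 per unit, at x = 6

The shutdown price is the minimum of AVC. VC = 80x - 24x^2 + 2x^3, so AVC = 80 - 24x + 2x^2.
dAVC/dx = -24 + 4x = 0 gives x = 6. min AVC = 80 - 24·6 + 2·6^2 = 8.
The firm shuts down for any P below $8.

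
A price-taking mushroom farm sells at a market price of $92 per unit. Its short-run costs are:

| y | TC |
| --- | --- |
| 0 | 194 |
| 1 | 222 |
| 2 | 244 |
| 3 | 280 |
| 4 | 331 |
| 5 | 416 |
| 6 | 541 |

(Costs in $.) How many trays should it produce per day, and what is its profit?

Compute π = P·y − TC at each output: y=0: -194; y=1: -130; y=2: -60; y=3: -4; y=4: 37; y=5: 44; y=6: 11.
Profit is maximized at y = 5. AVC there is 222/5 = $44.40 ≤ P, so producing beats shutting down (which would give -$194).

y = 5; profit = $44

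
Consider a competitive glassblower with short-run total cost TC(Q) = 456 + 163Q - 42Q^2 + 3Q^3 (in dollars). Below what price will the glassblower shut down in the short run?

$16 per unit

The firm shuts down when price falls below the minimum of average variable cost. AVC = VC/Q = 163 - 42Q + 3Q^2.
dAVC/dQ = -42 + 6Q = 0 gives Q = 7. min AVC = 163 - 42·7 + 3·7^2 = 16.
So the shutdown price is $16.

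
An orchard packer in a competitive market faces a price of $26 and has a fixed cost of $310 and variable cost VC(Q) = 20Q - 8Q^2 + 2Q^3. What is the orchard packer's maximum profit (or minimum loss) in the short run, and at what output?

Profit = -$274 at Q = 3

AVC = 20 - 8Q + 2Q^2 has its minimum $12 at Q = 2; price $26 clears that bar, so the firm operates.
MC = 20 - 16Q + 6Q^2. Setting P = MC and taking the root on the rising branch gives Q* = 3.
TR = 26·3 = 78. TC = 310 + 42 = 352. Profit = 78 − 352 = -$274.
That loss of $274 beats the $310 the firm would lose by shutting down; producing recovers $36 of fixed cost.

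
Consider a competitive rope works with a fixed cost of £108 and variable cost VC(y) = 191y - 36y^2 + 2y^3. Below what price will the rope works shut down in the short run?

Short-run supply begins at min AVC. From VC = 191y - 36y^2 + 2y^3, AVC = 191 - 36y + 2y^2.
At the minimum of AVC, MC = AVC. MC = 191 - 72y + 6y^2; setting MC = AVC gives 4y^2 - 36y = 0, so y = 9. min AVC = 29.
So the shutdown price is £29.

£29 per unit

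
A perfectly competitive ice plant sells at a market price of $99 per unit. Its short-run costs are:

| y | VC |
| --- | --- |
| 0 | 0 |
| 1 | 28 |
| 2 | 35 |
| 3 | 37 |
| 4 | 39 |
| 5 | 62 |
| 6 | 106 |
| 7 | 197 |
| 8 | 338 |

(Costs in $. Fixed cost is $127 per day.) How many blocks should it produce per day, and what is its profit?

y = 7; profit = $369

Profit at each row (π = 99y − TC): y=0: -127; y=1: -56; y=2: 36; y=3: 133; y=4: 230; y=5: 306; y=6: 361; y=7: 369; y=8: 327.
Profit is maximized at y = 7. AVC there is 197/7 = $28.14 ≤ P, so producing beats shutting down (which would give -$127).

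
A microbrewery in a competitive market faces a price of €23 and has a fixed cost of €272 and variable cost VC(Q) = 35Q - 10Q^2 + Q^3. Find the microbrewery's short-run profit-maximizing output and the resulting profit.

AVC = 35 - 10Q + Q^2 has its minimum €10 at Q = 5; price €23 clears that bar, so the firm operates.
With MC = 35 - 20Q + 3Q^2, P = MC on the upward-sloping part at Q* = 6.
TR = 23·6 = 138. TC = 272 + 66 = 338. Profit = 138 − 338 = -€200.
Shutting down would mean losing the fixed cost of €272, so operating at a loss of €200 is better by €72.

Profit = -€200 at Q = 6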